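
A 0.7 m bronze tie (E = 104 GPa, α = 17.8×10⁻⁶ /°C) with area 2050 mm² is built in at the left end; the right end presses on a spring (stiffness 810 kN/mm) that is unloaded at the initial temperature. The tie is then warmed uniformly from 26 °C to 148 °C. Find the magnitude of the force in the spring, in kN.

P ≈ 336 kN

If the spring were absent the tie would lengthen by αΔT L = 17.8×10⁻⁶ × 122 × 700 = 1.52 mm.
Let P be the compressive force at the spring. The tie shortens elastically by PL/(AE) and the spring compresses by P/k; together these equal δ_free.
So P = δ_free / [L/(AE) + 1/k] = 1.52 / [ 700/(2050×104×10³) + 1/(810×10³) ].
P = 1.52 / 4.518×10⁻⁶ = 336500 N.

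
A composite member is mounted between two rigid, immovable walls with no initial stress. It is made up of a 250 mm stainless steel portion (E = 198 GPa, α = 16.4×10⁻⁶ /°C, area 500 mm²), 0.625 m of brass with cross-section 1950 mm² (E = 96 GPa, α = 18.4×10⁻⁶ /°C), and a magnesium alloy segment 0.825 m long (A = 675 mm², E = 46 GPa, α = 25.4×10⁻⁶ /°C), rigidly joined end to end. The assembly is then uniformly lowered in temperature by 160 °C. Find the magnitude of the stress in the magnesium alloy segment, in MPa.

σ ≈ 267 MPa (tensile)

Free thermal contraction of the whole bar: Σ αᵢΔT Lᵢ = 16.4×10⁻⁶×160×250 + 18.4×10⁻⁶×160×625 + 25.4×10⁻⁶×160×825 = 5.849 mm.
The rigid supports impose zero overall length change; the single axial force P common to all segments must satisfy P Σ Lᵢ/(AᵢEᵢ) = δ_free.
Σ Lᵢ/(AᵢEᵢ) = 250/(500×198×10³) + 625/(1950×96×10³) + 825/(675×46×10³) = 3.243×10⁻⁵ mm/N.
P = 5.849 / 3.243×10⁻⁵ = 180300 N = 180.3 kN, tensile.
σ_{magnesium alloy} = P / A = 180300 / 675 = 267.2 MPa.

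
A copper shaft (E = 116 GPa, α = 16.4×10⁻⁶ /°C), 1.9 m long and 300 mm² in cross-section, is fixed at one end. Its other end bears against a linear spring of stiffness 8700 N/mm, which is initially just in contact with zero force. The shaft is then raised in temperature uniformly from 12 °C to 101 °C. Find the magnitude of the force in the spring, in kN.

P ≈ 16.4 kN

If the spring were absent the shaft would lengthen by αΔT L = 16.4×10⁻⁶ × 89 × 1900 = 2.773 mm.
Let P be the compressive force at the spring. The shaft shortens elastically by PL/(AE) and the spring compresses by P/k; together these equal δ_free.
So P = δ_free / [L/(AE) + 1/k] = 2.773 / [ 1900/(300×116×10³) + 1/(8700) ].
P = 2.773 / 0.0001695 = 16360 N.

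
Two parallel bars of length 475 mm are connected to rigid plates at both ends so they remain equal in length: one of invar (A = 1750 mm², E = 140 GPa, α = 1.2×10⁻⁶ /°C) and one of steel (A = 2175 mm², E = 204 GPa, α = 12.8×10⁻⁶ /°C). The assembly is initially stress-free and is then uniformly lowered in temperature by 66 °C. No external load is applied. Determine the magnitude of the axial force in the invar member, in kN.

P ≈ 121 kN (compressive in the invar)

The steel has the larger α, so on cooling it would change length more than the invar if both were free. The rigid plates force a common final length, so the steel is put into tension and the invar into compression, with equal and opposite forces P (no external load).
Compatibility of the two members (thermal + elastic change equal): (α₁ − α₂)ΔT = P·[1/(A₁E₁) + 1/(A₂E₂)].
|α₁ − α₂|·ΔT = 11.6×10⁻⁶ × 66 = 0.0007656.
1/(A₁E₁) + 1/(A₂E₂) = 1/(1750×140×10³) + 1/(2175×204×10³) = 6.335×10⁻⁹ N⁻¹.
So P = 0.0007656 / 6.335×10⁻⁹ = 120.8 kN.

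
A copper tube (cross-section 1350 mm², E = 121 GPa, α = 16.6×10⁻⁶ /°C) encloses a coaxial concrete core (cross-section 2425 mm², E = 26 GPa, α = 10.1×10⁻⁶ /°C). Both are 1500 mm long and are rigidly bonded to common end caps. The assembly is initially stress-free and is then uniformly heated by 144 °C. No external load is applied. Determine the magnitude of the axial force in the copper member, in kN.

Both members must finish at the same length. With the larger α, the copper tends to over-expand; the plates restrain it, putting the copper in compression and the concrete in tension. With no external load the two internal forces are equal and opposite, magnitude P.
Setting the final lengths equal and cancelling L: (α₁ − α₂)ΔT = P/(A₁E₁) + P/(A₂E₂).
|α₁ − α₂|·ΔT = 6.5×10⁻⁶ × 144 = 0.000936.
1/(A₁E₁) + 1/(A₂E₂) = 1/(1350×121×10³) + 1/(2425×26×10³) = 2.198×10⁻⁸ N⁻¹.
P = 0.000936 / 2.198×10⁻⁸ = 42580 N = 42.58 kN.

P ≈ 42.6 kN (compressive in the copper)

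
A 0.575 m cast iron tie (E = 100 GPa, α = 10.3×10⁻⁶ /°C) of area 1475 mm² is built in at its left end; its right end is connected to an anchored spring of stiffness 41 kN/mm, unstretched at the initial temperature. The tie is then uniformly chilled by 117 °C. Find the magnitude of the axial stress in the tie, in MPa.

The unrestrained thermal change is αΔT L = 10.3×10⁻⁶ × 117 × 575 = 0.6929 mm.
With a force P in the spring, the elastic change of the tie is PL/(AE) and that of the spring is P/k; compatibility requires their sum to equal δ_free.
P [ L/(AE) + 1/k ] = δ_free → P [ 575/(1475×100×10³) + 1/(41×10³) ] = 0.6929.
P = 0.6929 / 2.829×10⁻⁵ = 24500 N.
σ = P/A = 24500/1475 = 16.61 MPa.

σ ≈ 16.6 MPa (tensile)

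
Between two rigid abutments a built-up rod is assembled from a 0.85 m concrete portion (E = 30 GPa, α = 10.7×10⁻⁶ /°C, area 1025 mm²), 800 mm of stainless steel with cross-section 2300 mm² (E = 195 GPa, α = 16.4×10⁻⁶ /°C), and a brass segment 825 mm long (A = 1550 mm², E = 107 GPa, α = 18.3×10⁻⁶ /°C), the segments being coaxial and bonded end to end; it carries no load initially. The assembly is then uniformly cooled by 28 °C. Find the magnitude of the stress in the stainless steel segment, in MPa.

Free thermal contraction of the whole bar: Σ αᵢΔT Lᵢ = 10.7×10⁻⁶×28×850 + 16.4×10⁻⁶×28×800 + 18.3×10⁻⁶×28×825 = 1.045 mm.
Since the ends are fixed, an axial force P builds up, equal in every segment, with P · Σ Lᵢ/(AᵢEᵢ) = δ_free.
Σ Lᵢ/(AᵢEᵢ) = 850/(1025×30×10³) + 800/(2300×195×10³) + 825/(1550×107×10³) = 3.44×10⁻⁵ mm/N.
Hence P = δ_free / Σ(L/AE) = 1.045/3.44×10⁻⁵ = 30.37 kN (tensile).
σ_{stainless steel} = P / A = 30370 / 2300 = 13.2 MPa.

σ ≈ 13.2 MPa (tensile)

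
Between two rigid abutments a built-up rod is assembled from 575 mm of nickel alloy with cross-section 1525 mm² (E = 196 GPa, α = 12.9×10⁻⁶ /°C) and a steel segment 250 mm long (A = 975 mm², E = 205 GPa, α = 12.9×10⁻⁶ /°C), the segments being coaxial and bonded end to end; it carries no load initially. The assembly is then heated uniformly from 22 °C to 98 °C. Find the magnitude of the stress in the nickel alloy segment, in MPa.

σ ≈ 167 MPa (compressive)

With the walls removed the bar would change length by δ_free = Σ αᵢΔT Lᵢ = 12.9×10⁻⁶×76×575 + 12.9×10⁻⁶×76×250 = 0.8088 mm.
The rigid supports impose zero overall length change; the single axial force P common to all segments must satisfy P Σ Lᵢ/(AᵢEᵢ) = δ_free.
Σ Lᵢ/(AᵢEᵢ) = 575/(1525×196×10³) + 250/(975×205×10³) = 3.175×10⁻⁶ mm/N.
Hence P = δ_free / Σ(L/AE) = 0.8088/3.175×10⁻⁶ = 254.8 kN (compressive).
σ_{nickel alloy} = P / A = 254800 / 1525 = 167.1 MPa.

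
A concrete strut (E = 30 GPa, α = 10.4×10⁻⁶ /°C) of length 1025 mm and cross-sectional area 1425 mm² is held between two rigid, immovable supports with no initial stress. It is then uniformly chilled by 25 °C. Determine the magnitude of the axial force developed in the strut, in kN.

Full restraint means ε = 0, so the stress is σ = EαΔT = 30×10³ × 10.4×10⁻⁶ × 25 = 7.8 MPa.
Axial force P = σA = 7.8 × 1425 = 11120 N = 11.12 kN, tensile.

P ≈ 11.1 kN (tensile)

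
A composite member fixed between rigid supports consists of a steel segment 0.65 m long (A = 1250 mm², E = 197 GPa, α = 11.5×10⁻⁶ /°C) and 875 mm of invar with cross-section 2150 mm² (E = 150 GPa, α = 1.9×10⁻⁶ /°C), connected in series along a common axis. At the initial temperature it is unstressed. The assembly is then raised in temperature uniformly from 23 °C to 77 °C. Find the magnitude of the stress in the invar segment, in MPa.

If the supports were absent, the total length change would be Σ αᵢΔT Lᵢ = 11.5×10⁻⁶×54×650 + 1.9×10⁻⁶×54×875 = 0.4934 mm.
Since the ends are fixed, an axial force P builds up, equal in every segment, with P · Σ Lᵢ/(AᵢEᵢ) = δ_free.
The series flexibility is Σ Lᵢ/(AᵢEᵢ) = 650/(1250×197×10³) + 875/(2150×150×10³) = 5.353×10⁻⁶ mm/N.
Hence P = δ_free / Σ(L/AE) = 0.4934/5.353×10⁻⁶ = 92.18 kN (compressive).
σ_{invar} = P / A = 92180 / 2150 = 42.87 MPa.

σ ≈ 42.9 MPa (compressive)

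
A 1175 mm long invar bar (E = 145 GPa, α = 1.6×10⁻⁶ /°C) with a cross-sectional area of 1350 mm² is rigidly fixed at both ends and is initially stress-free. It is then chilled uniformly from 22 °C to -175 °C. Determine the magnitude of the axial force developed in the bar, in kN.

With zero net strain, σ = E·αΔT = 145 GPa × 1.6×10⁻⁶ × 197 = 45.7 MPa.
P = AEαΔT = 1350 × 145×10³ × 1.6×10⁻⁶ × 197 = 61.7 kN (tensile).

P ≈ 61.7 kN (tensile)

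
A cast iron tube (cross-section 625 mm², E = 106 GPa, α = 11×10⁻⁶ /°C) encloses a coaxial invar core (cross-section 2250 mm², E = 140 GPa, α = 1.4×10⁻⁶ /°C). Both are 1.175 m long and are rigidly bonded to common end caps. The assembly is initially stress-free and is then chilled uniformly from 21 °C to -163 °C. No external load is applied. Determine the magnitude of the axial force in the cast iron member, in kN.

The cast iron has the larger α, so on cooling it would change length more than the invar if both were free. The rigid plates force a common final length, so the cast iron is put into tension and the invar into compression, with equal and opposite forces P (no external load).
Setting the final lengths equal and cancelling L: (α₁ − α₂)ΔT = P/(A₁E₁) + P/(A₂E₂).
|α₁ − α₂|·ΔT = 9.6×10⁻⁶ × 184 = 0.001766.
1/(A₁E₁) + 1/(A₂E₂) = 1/(625×106×10³) + 1/(2250×140×10³) = 1.827×10⁻⁸ N⁻¹.
P = 0.001766 / 1.827×10⁻⁸ = 96690 N = 96.69 kN.

P ≈ 96.7 kN (tensile in the cast iron)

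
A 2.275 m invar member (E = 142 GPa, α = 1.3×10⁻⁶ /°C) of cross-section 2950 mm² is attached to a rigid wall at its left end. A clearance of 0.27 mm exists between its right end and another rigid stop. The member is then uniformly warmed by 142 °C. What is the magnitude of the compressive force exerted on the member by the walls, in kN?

If the wall were absent the member would grow by αΔT L = 1.3×10⁻⁶ × 142 × 2275 = 0.42 mm.
The gap closes (δ_free > 0.27 mm) and the wall then resists a further 0.42 − 0.27 = 0.15 mm of expansion.
That suppressed elongation corresponds to σ = E·Δ/L = 142×10³ × 0.15/2275 = 9.36 MPa.
Force on the wall = σA = 9.36 × 2950 mm² = 27.61 kN.

P ≈ 27.6 kN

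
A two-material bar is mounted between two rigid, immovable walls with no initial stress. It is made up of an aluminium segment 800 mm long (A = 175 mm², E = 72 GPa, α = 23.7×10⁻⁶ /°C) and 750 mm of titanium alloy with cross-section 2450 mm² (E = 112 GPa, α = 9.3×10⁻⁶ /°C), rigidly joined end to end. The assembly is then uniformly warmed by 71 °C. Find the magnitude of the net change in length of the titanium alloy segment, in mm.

|ΔL| ≈ 0.419 mm

If the supports were absent, the total length change would be Σ αᵢΔT Lᵢ = 23.7×10⁻⁶×71×800 + 9.3×10⁻⁶×71×750 = 1.841 mm.
Since the ends are fixed, an axial force P builds up, equal in every segment, with P · Σ Lᵢ/(AᵢEᵢ) = δ_free.
Σ Lᵢ/(AᵢEᵢ) = 800/(175×72×10³) + 750/(2450×112×10³) = 6.623×10⁻⁵ mm/N.
Hence P = δ_free / Σ(L/AE) = 1.841/6.623×10⁻⁵ = 27.8 kN (compressive).
For the titanium alloy segment, free thermal change = 9.3×10⁻⁶×71×750 = 0.4952 mm and elastic change from P = 27800×750/(2450×112×10³) = 0.076 mm; these oppose, so the net change is 0.419 mm (segment lengthens).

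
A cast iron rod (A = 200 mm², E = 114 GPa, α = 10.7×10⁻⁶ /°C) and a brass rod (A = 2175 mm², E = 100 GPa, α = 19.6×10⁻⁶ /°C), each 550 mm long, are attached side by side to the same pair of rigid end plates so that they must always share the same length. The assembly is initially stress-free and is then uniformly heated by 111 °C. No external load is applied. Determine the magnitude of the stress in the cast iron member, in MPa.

The brass has the larger α, so on heating it would change length more than the cast iron if both were free. The rigid plates force a common final length, so the brass is put into compression and the cast iron into tension, with equal and opposite forces P (no external load).
Equating the net (thermal + elastic) strains gives |α₁ − α₂|·ΔT = P·[1/(A₁E₁) + 1/(A₂E₂)].
|α₁ − α₂|·ΔT = 8.9×10⁻⁶ × 111 = 0.0009879.
1/(A₁E₁) + 1/(A₂E₂) = 1/(200×114×10³) + 1/(2175×100×10³) = 4.846×10⁻⁸ N⁻¹.
So P = 0.0009879 / 4.846×10⁻⁸ = 20.39 kN.
σ_{cast iron} = P/A₁ = 20390/200 = 101.9 MPa, tensile.

σ ≈ 102 MPa (tensile)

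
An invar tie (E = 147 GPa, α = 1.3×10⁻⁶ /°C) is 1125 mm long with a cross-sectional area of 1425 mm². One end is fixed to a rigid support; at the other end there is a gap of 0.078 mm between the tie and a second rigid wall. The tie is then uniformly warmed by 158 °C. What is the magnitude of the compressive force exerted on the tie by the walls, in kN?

If the wall were absent the tie would grow by αΔT L = 1.3×10⁻⁶ × 158 × 1125 = 0.2311 mm.
This exceeds the 0.078 mm gap, so the wall pushes back. The portion of expansion that must be recovered elastically is δ_free − gap = 0.2311 − 0.078 = 0.1531 mm.
Compatibility: PL/(AE) = 0.1531 mm, so σ = P/A = E × (0.1531/1125) = 20 MPa.
P = σA = 20 × 1425 = 28.5 kN.

P ≈ 28.5 kN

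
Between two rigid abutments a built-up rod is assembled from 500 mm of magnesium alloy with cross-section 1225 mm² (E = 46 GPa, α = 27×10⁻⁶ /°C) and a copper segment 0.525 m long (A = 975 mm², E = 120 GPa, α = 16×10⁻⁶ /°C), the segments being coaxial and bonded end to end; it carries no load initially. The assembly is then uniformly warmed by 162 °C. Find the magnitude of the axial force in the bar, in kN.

Free thermal expansion of the whole bar: Σ αᵢΔT Lᵢ = 27×10⁻⁶×162×500 + 16×10⁻⁶×162×525 = 3.548 mm.
The rigid supports impose zero overall length change; the single axial force P common to all segments must satisfy P Σ Lᵢ/(AᵢEᵢ) = δ_free.
Σ Lᵢ/(AᵢEᵢ) = 500/(1225×46×10³) + 525/(975×120×10³) = 1.336×10⁻⁵ mm/N.
P = 3.548 / 1.336×10⁻⁵ = 265500 N = 265.5 kN, compressive.

P ≈ 266 kN (compressive)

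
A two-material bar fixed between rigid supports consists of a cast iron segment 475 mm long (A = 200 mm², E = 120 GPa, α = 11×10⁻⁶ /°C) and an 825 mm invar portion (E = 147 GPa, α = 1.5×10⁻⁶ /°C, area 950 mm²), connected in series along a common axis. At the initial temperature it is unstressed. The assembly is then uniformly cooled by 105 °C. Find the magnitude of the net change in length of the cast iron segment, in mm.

If the supports were absent, the total length change would be Σ αᵢΔT Lᵢ = 11×10⁻⁶×105×475 + 1.5×10⁻⁶×105×825 = 0.6786 mm.
The walls prevent any net length change, so an axial force P (same in every segment) develops. Compatibility: P · Σ Lᵢ/(AᵢEᵢ) = δ_free.
Σ Lᵢ/(AᵢEᵢ) = 475/(200×120×10³) + 825/(950×147×10³) = 2.57×10⁻⁵ mm/N.
Hence P = δ_free / Σ(L/AE) = 0.6786/2.57×10⁻⁵ = 26.4 kN (tensile).
For the cast iron segment, free thermal change = 11×10⁻⁶×105×475 = 0.5486 mm and elastic change from P = 26400×475/(200×120×10³) = 0.5226 mm; these oppose, so the net change is 0.026 mm (segment shortens).

|ΔL| ≈ 0.026 mm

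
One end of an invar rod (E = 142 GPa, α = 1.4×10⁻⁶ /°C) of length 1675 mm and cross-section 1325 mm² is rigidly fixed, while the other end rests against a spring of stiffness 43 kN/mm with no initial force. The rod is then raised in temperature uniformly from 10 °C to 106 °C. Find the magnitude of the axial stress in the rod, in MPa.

The unrestrained thermal change is αΔT L = 1.4×10⁻⁶ × 96 × 1675 = 0.2251 mm.
Let P be the compressive force at the spring. The rod shortens elastically by PL/(AE) and the spring compresses by P/k; together these equal δ_free.
P [ L/(AE) + 1/k ] = δ_free → P [ 1675/(1325×142×10³) + 1/(43×10³) ] = 0.2251.
P = 0.2251 / 3.216×10⁻⁵ = 7000 N.
σ = P/A = 7000/1325 = 5.283 MPa.

σ ≈ 5.28 MPa (compressive)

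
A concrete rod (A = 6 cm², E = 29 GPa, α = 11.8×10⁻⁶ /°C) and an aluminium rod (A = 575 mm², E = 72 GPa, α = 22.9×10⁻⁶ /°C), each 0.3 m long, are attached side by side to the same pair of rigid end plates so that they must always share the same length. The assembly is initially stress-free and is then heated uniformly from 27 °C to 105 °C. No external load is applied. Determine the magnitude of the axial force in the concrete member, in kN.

Equilibrium of a rigid end plate with no external load gives equal and opposite internal forces ±P in the two members. Since α_{aluminium} > α_{concrete}, heating drives the aluminium into compression and the concrete into tension.
Compatibility of the two members (thermal + elastic change equal): (α₁ − α₂)ΔT = P·[1/(A₁E₁) + 1/(A₂E₂)].
|α₁ − α₂|·ΔT = 11.1×10⁻⁶ × 78 = 0.0008658.
1/(A₁E₁) + 1/(A₂E₂) = 1/(600×29×10³) + 1/(575×72×10³) = 8.163×10⁻⁸ N⁻¹.
So P = 0.0008658 / 8.163×10⁻⁸ = 10.61 kN.

P ≈ 10.6 kN (tensile in the concrete)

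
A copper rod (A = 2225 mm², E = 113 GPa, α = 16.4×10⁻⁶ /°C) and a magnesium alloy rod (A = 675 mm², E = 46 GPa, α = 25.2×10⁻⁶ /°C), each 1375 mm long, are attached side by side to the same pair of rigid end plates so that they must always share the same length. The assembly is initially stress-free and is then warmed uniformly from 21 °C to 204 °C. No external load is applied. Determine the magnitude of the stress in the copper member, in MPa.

Both members must finish at the same length. With the larger α, the magnesium alloy tends to over-expand; the plates restrain it, putting the magnesium alloy in compression and the copper in tension. With no external load the two internal forces are equal and opposite, magnitude P.
Setting the final lengths equal and cancelling L: (α₁ − α₂)ΔT = P/(A₁E₁) + P/(A₂E₂).
|α₁ − α₂|·ΔT = 8.8×10⁻⁶ × 183 = 0.00161.
1/(A₁E₁) + 1/(A₂E₂) = 1/(2225×113×10³) + 1/(675×46×10³) = 3.618×10⁻⁸ N⁻¹.
So P = 0.00161 / 3.618×10⁻⁸ = 44.51 kN.
σ_{copper} = P/A₁ = 44510/2225 = 20 MPa, tensile.

σ ≈ 20 MPa (tensile)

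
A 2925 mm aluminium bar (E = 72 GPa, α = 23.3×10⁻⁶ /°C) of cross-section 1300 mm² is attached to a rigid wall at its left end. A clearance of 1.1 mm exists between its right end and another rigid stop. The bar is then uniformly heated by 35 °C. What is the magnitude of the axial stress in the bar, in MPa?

σ ≈ 31.6 MPa (compressive)

Unrestrained expansion: δ_free = αΔT L = 23.3×10⁻⁶ × 35 × 2925 = 2.385 mm.
The gap closes (δ_free > 1.1 mm) and the wall then resists a further 2.385 − 1.1 = 1.285 mm of expansion.
Compatibility: PL/(AE) = 1.285 mm, so σ = P/A = E × (1.285/2925) = 31.64 MPa.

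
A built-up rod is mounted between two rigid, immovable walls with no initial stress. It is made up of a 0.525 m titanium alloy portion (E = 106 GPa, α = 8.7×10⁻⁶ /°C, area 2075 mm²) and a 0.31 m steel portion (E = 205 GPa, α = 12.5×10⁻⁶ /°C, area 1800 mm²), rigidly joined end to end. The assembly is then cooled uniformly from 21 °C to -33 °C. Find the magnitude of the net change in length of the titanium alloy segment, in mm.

|ΔL| ≈ 0.0906 mm

With the walls removed the bar would change length by δ_free = Σ αᵢΔT Lᵢ = 8.7×10⁻⁶×54×525 + 12.5×10⁻⁶×54×310 = 0.4559 mm.
Since the ends are fixed, an axial force P builds up, equal in every segment, with P · Σ Lᵢ/(AᵢEᵢ) = δ_free.
Σ Lᵢ/(AᵢEᵢ) = 525/(2075×106×10³) + 310/(1800×205×10³) = 3.227×10⁻⁶ mm/N.
Hence P = δ_free / Σ(L/AE) = 0.4559/3.227×10⁻⁶ = 141.3 kN (tensile).
For the titanium alloy segment, free thermal change = 8.7×10⁻⁶×54×525 = 0.2466 mm and elastic change from P = 141300×525/(2075×106×10³) = 0.3372 mm; these oppose, so the net change is 0.0906 mm (segment lengthens).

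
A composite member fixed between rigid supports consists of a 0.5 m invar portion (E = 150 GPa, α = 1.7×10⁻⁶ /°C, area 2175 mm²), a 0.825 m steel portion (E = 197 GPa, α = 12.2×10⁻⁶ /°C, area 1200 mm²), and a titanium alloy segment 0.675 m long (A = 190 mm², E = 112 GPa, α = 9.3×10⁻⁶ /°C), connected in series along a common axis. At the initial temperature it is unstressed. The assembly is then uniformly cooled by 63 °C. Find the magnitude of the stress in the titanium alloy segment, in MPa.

σ ≈ 155 MPa (tensile)

If the supports were absent, the total length change would be Σ αᵢΔT Lᵢ = 1.7×10⁻⁶×63×500 + 12.2×10⁻⁶×63×825 + 9.3×10⁻⁶×63×675 = 1.083 mm.
Since the ends are fixed, an axial force P builds up, equal in every segment, with P · Σ Lᵢ/(AᵢEᵢ) = δ_free.
Σ Lᵢ/(AᵢEᵢ) = 500/(2175×150×10³) + 825/(1200×197×10³) + 675/(190×112×10³) = 3.674×10⁻⁵ mm/N.
P = 1.083 / 3.674×10⁻⁵ = 29480 N = 29.48 kN, tensile.
σ_{titanium alloy} = P / A = 29480 / 190 = 155.2 MPa.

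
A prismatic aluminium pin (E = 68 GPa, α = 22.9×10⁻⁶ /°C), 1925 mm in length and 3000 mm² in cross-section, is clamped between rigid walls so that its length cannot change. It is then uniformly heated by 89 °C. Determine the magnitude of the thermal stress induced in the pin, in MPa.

With length fixed, the mechanical strain must cancel the thermal strain αΔT = 22.9×10⁻⁶ × 89 = 2038.1×10⁻⁶.
σ = EαΔT = 68×10³ × 22.9×10⁻⁶ × 89 = 138.6 MPa (compressive; the pin is trying to expand).

σ ≈ 139 MPa (compressive)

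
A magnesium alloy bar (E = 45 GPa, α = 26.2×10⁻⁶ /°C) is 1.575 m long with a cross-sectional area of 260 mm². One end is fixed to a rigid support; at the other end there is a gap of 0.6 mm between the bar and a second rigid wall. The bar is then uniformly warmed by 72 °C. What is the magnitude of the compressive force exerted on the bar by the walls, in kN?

P ≈ 17.6 kN

If the wall were absent the bar would grow by αΔT L = 26.2×10⁻⁶ × 72 × 1575 = 2.971 mm.
This exceeds the 0.6 mm gap, so the wall pushes back. The portion of expansion that must be recovered elastically is δ_free − gap = 2.971 − 0.6 = 2.371 mm.
Compatibility: PL/(AE) = 2.371 mm, so σ = P/A = E × (2.371/1575) = 67.75 MPa.
P = σA = 67.75 × 260 = 17.61 kN.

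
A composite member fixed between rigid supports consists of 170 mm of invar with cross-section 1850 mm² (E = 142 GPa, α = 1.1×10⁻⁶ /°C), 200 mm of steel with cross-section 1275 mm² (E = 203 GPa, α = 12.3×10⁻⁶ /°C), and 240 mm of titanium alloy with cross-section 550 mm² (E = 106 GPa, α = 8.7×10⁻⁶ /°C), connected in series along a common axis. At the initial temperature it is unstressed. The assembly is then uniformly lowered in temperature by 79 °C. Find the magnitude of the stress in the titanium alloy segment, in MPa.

If the supports were absent, the total length change would be Σ αᵢΔT Lᵢ = 1.1×10⁻⁶×79×170 + 12.3×10⁻⁶×79×200 + 8.7×10⁻⁶×79×240 = 0.3741 mm.
The rigid supports impose zero overall length change; the single axial force P common to all segments must satisfy P Σ Lᵢ/(AᵢEᵢ) = δ_free.
The series flexibility is Σ Lᵢ/(AᵢEᵢ) = 170/(1850×142×10³) + 200/(1275×203×10³) + 240/(550×106×10³) = 5.536×10⁻⁶ mm/N.
Hence P = δ_free / Σ(L/AE) = 0.3741/5.536×10⁻⁶ = 67.56 kN (tensile).
σ_{titanium alloy} = P / A = 67560 / 550 = 122.8 MPa.

σ ≈ 123 MPa (tensile)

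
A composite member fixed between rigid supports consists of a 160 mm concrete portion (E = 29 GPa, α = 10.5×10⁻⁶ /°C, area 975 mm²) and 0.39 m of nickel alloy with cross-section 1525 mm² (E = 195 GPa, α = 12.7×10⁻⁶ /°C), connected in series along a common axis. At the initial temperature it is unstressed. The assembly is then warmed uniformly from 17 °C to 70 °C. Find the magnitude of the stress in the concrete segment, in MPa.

With the walls removed the bar would change length by δ_free = Σ αᵢΔT Lᵢ = 10.5×10⁻⁶×53×160 + 12.7×10⁻⁶×53×390 = 0.3515 mm.
Since the ends are fixed, an axial force P builds up, equal in every segment, with P · Σ Lᵢ/(AᵢEᵢ) = δ_free.
Σ Lᵢ/(AᵢEᵢ) = 160/(975×29×10³) + 390/(1525×195×10³) = 6.97×10⁻⁶ mm/N.
So P = 0.3515 / 6.97×10⁻⁶ = 50.44 kN, compressive.
σ_{concrete} = P / A = 50440 / 975 = 51.73 MPa.

σ ≈ 51.7 MPa (compressive)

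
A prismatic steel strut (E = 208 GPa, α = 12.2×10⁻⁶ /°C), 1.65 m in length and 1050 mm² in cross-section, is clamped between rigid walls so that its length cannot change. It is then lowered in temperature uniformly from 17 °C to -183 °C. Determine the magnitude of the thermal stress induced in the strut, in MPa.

σ ≈ 508 MPa (tensile)

Because both ends are immovable the net strain is zero, and the suppressed thermal strain is αΔT = 12.2×10⁻⁶ × 200 = 2440×10⁻⁶.
The stress required to suppress this strain is σ = Eε = 208×10³ × 2440×10⁻⁶ = 507.5 MPa, tensile since the strut is trying to contract.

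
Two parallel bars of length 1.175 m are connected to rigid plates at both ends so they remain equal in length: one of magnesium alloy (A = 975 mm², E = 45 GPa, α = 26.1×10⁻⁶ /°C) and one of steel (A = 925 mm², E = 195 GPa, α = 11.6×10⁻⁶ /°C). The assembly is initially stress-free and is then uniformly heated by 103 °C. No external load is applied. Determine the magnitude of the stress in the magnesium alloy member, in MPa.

σ ≈ 54.1 MPa (compressive)

The magnesium alloy has the larger α, so on heating it would change length more than the steel if both were free. The rigid plates force a common final length, so the magnesium alloy is put into compression and the steel into tension, with equal and opposite forces P (no external load).
Equating the net (thermal + elastic) strains gives |α₁ − α₂|·ΔT = P·[1/(A₁E₁) + 1/(A₂E₂)].
|α₁ − α₂|·ΔT = 14.5×10⁻⁶ × 103 = 0.001494.
1/(A₁E₁) + 1/(A₂E₂) = 1/(975×45×10³) + 1/(925×195×10³) = 2.834×10⁻⁸ N⁻¹.
So P = 0.001494 / 2.834×10⁻⁸ = 52.71 kN.
σ_{magnesium alloy} = P/A₁ = 52710/975 = 54.06 MPa, compressive.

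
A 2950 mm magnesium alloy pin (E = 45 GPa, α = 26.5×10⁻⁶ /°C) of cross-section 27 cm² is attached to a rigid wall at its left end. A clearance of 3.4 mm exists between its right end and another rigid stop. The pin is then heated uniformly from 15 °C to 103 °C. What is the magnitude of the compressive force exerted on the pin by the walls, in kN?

Free thermal elongation = αΔT L = 26.5×10⁻⁶ × 88 × 2950 = 6.879 mm.
This exceeds the 3.4 mm gap, so the wall pushes back. The portion of expansion that must be recovered elastically is δ_free − gap = 6.879 − 3.4 = 3.479 mm.
Compatibility: PL/(AE) = 3.479 mm, so σ = P/A = E × (3.479/2950) = 53.08 MPa.
P = σA = 53.08 × 2700 = 143.3 kN.

P ≈ 143 kN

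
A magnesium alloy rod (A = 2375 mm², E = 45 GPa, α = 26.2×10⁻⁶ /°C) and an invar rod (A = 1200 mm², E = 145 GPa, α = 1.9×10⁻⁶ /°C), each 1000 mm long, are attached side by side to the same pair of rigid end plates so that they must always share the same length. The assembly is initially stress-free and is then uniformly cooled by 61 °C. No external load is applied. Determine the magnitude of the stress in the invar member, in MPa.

Equilibrium of a rigid end plate with no external load gives equal and opposite internal forces ±P in the two members. Since α_{magnesium alloy} > α_{invar}, cooling drives the magnesium alloy into tension and the invar into compression.
Compatibility of the two members (thermal + elastic change equal): (α₁ − α₂)ΔT = P·[1/(A₁E₁) + 1/(A₂E₂)].
|α₁ − α₂|·ΔT = 24.3×10⁻⁶ × 61 = 0.001482.
1/(A₁E₁) + 1/(A₂E₂) = 1/(2375×45×10³) + 1/(1200×145×10³) = 1.51×10⁻⁸ N⁻¹.
So P = 0.001482 / 1.51×10⁻⁸ = 98.14 kN.
σ_{invar} = P/A₂ = 98140/1200 = 81.78 MPa, compressive.

σ ≈ 81.8 MPa (compressive)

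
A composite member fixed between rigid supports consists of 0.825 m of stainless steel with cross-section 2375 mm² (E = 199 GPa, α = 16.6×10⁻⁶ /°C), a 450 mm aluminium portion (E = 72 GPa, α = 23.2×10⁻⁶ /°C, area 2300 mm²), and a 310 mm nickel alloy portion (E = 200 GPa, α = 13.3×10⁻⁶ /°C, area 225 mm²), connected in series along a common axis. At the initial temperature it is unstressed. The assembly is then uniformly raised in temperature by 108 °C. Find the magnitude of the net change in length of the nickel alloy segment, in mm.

If the supports were absent, the total length change would be Σ αᵢΔT Lᵢ = 16.6×10⁻⁶×108×825 + 23.2×10⁻⁶×108×450 + 13.3×10⁻⁶×108×310 = 3.052 mm.
Since the ends are fixed, an axial force P builds up, equal in every segment, with P · Σ Lᵢ/(AᵢEᵢ) = δ_free.
The series flexibility is Σ Lᵢ/(AᵢEᵢ) = 825/(2375×199×10³) + 450/(2300×72×10³) + 310/(225×200×10³) = 1.135×10⁻⁵ mm/N.
So P = 3.052 / 1.135×10⁻⁵ = 268.8 kN, compressive.
For the nickel alloy segment, free thermal change = 13.3×10⁻⁶×108×310 = 0.4453 mm and elastic change from P = 268800×310/(225×200×10³) = 1.852 mm; these oppose, so the net change is 1.41 mm (segment shortens).

|ΔL| ≈ 1.41 mm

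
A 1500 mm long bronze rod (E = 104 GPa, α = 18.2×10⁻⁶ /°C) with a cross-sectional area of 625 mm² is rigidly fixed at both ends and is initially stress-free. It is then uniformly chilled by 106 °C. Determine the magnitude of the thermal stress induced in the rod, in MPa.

The supports are rigid, so the total axial strain is zero. The restrained thermal strain is ε = αΔT = 18.2×10⁻⁶ × 106 = 1929.2×10⁻⁶.
σ = EαΔT = 104×10³ × 18.2×10⁻⁶ × 106 = 200.6 MPa (tensile; the rod is trying to contract).

σ ≈ 201 MPa (tensile)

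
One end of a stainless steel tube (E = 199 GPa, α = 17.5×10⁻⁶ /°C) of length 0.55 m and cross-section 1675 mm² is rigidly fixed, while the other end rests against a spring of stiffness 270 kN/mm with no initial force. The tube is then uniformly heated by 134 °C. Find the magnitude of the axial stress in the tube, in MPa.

σ ≈ 144 MPa (compressive)

Free thermal expansion: δ_free = αΔT L = 17.5×10⁻⁶ × 134 × 550 = 1.29 mm.
Let P be the compressive force at the spring. The tube shortens elastically by PL/(AE) and the spring compresses by P/k; together these equal δ_free.
P [ L/(AE) + 1/k ] = δ_free → P [ 550/(1675×199×10³) + 1/(270×10³) ] = 1.29.
P = 1.29 / 5.354×10⁻⁶ = 240900 N.
σ = P/A = 240900/1675 = 143.8 MPa.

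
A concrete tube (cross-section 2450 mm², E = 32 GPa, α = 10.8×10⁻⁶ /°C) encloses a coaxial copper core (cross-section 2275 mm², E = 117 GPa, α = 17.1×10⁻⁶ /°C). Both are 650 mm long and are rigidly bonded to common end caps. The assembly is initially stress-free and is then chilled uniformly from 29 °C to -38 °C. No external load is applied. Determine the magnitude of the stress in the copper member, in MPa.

Equilibrium of a rigid end plate with no external load gives equal and opposite internal forces ±P in the two members. Since α_{copper} > α_{concrete}, cooling drives the copper into tension and the concrete into compression.
Compatibility of the two members (thermal + elastic change equal): (α₁ − α₂)ΔT = P·[1/(A₁E₁) + 1/(A₂E₂)].
|α₁ − α₂|·ΔT = 6.3×10⁻⁶ × 67 = 0.0004221.
1/(A₁E₁) + 1/(A₂E₂) = 1/(2450×32×10³) + 1/(2275×117×10³) = 1.651×10⁻⁸ N⁻¹.
So P = 0.0004221 / 1.651×10⁻⁸ = 25.56 kN.
σ_{copper} = P/A₂ = 25560/2275 = 11.24 MPa, tensile.

σ ≈ 11.2 MPa (tensile)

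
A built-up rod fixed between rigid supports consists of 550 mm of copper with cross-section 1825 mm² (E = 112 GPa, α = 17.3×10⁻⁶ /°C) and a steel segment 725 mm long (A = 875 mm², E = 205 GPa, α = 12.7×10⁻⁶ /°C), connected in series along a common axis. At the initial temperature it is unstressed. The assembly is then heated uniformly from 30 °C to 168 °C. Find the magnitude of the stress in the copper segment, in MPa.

If the supports were absent, the total length change would be Σ αᵢΔT Lᵢ = 17.3×10⁻⁶×138×550 + 12.7×10⁻⁶×138×725 = 2.584 mm.
The walls prevent any net length change, so an axial force P (same in every segment) develops. Compatibility: P · Σ Lᵢ/(AᵢEᵢ) = δ_free.
The series flexibility is Σ Lᵢ/(AᵢEᵢ) = 550/(1825×112×10³) + 725/(875×205×10³) = 6.733×10⁻⁶ mm/N.
So P = 2.584 / 6.733×10⁻⁶ = 383.8 kN, compressive.
σ_{copper} = P / A = 383800 / 1825 = 210.3 MPa.

σ ≈ 210 MPa (compressive)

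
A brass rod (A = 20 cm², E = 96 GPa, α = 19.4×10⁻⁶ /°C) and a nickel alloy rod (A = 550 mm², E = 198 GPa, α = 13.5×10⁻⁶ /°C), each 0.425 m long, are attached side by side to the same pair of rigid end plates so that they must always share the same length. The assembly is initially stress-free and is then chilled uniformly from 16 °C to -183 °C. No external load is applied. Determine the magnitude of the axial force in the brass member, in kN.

Both members must finish at the same length. With the larger α, the brass tends to over-contract; the plates restrain it, putting the brass in tension and the nickel alloy in compression. With no external load the two internal forces are equal and opposite, magnitude P.
Compatibility of the two members (thermal + elastic change equal): (α₁ − α₂)ΔT = P·[1/(A₁E₁) + 1/(A₂E₂)].
|α₁ − α₂|·ΔT = 5.9×10⁻⁶ × 199 = 0.001174.
1/(A₁E₁) + 1/(A₂E₂) = 1/(2000×96×10³) + 1/(550×198×10³) = 1.439×10⁻⁸ N⁻¹.
So P = 0.001174 / 1.439×10⁻⁸ = 81.59 kN.

P ≈ 81.6 kN (tensile in the brass)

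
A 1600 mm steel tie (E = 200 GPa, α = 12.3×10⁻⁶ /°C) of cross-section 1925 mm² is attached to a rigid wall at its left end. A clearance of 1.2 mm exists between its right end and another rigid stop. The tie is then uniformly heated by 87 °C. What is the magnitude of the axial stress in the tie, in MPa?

Free thermal elongation = αΔT L = 12.3×10⁻⁶ × 87 × 1600 = 1.712 mm.
The gap closes (δ_free > 1.2 mm) and the wall then resists a further 1.712 − 1.2 = 0.5122 mm of expansion.
So σ = E(δ_free − g)/L = 200×10³ × 0.5122/1600 = 64.02 MPa.

σ ≈ 64 MPa (compressive)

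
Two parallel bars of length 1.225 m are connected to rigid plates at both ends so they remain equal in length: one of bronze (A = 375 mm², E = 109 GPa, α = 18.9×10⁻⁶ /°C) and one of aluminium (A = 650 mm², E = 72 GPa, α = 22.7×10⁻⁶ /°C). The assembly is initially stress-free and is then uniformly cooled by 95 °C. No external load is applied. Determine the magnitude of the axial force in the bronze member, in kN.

Equilibrium of a rigid end plate with no external load gives equal and opposite internal forces ±P in the two members. Since α_{aluminium} > α_{bronze}, cooling drives the aluminium into tension and the bronze into compression.
Compatibility of the two members (thermal + elastic change equal): (α₁ − α₂)ΔT = P·[1/(A₁E₁) + 1/(A₂E₂)].
|α₁ − α₂|·ΔT = 3.8×10⁻⁶ × 95 = 0.000361.
1/(A₁E₁) + 1/(A₂E₂) = 1/(375×109×10³) + 1/(650×72×10³) = 4.583×10⁻⁸ N⁻¹.
So P = 0.000361 / 4.583×10⁻⁸ = 7.877 kN.

P ≈ 7.88 kN (compressive in the bronze)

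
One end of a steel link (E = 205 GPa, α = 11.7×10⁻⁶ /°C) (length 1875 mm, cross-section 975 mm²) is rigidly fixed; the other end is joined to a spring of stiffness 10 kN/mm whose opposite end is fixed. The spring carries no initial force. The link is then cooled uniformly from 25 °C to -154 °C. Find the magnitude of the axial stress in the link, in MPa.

σ ≈ 36.8 MPa (tensile)

The unrestrained thermal change is αΔT L = 11.7×10⁻⁶ × 179 × 1875 = 3.927 mm.
With a force P in the spring, the elastic change of the link is PL/(AE) and that of the spring is P/k; compatibility requires their sum to equal δ_free.
P [ L/(AE) + 1/k ] = δ_free → P [ 1875/(975×205×10³) + 1/(10×10³) ] = 3.927.
P = 3.927 / 0.0001094 = 35900 N.
σ = P/A = 35900/975 = 36.82 MPa.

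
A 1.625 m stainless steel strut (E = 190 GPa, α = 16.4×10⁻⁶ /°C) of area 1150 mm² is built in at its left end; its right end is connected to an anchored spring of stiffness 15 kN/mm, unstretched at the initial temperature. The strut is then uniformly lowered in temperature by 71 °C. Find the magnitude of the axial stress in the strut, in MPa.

Free thermal contraction: δ_free = αΔT L = 16.4×10⁻⁶ × 71 × 1625 = 1.892 mm.
Let P be the tensile force in the spring. The strut extends elastically by PL/(AE) and the spring stretches by P/k; together these equal δ_free.
So P = δ_free / [L/(AE) + 1/k] = 1.892 / [ 1625/(1150×190×10³) + 1/(15×10³) ].
P = 1.892 / 7.41×10⁻⁵ = 25530 N.
σ = P/A = 25530/1150 = 22.2 MPa.

σ ≈ 22.2 MPa (tensile)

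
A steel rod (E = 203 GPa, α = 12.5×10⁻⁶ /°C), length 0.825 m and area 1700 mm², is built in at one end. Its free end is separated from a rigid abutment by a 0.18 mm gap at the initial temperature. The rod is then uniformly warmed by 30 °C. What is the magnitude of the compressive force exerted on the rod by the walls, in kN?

P ≈ 54.1 kN

Unrestrained expansion: δ_free = αΔT L = 12.5×10⁻⁶ × 30 × 825 = 0.3094 mm.
The gap closes (δ_free > 0.18 mm) and the wall then resists a further 0.3094 − 0.18 = 0.1294 mm of expansion.
That suppressed elongation corresponds to σ = E·Δ/L = 203×10³ × 0.1294/825 = 31.83 MPa.
Force on the wall = σA = 31.83 × 1700 mm² = 54.12 kN.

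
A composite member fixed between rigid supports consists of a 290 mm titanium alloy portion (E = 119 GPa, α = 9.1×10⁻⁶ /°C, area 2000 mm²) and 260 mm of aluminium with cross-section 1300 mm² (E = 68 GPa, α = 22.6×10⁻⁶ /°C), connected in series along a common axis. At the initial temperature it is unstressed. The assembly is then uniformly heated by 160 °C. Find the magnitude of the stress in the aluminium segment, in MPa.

σ ≈ 252 MPa (compressive)

Free thermal expansion of the whole bar: Σ αᵢΔT Lᵢ = 9.1×10⁻⁶×160×290 + 22.6×10⁻⁶×160×260 = 1.362 mm.
The walls prevent any net length change, so an axial force P (same in every segment) develops. Compatibility: P · Σ Lᵢ/(AᵢEᵢ) = δ_free.
The series flexibility is Σ Lᵢ/(AᵢEᵢ) = 290/(2000×119×10³) + 260/(1300×68×10³) = 4.16×10⁻⁶ mm/N.
So P = 1.362 / 4.16×10⁻⁶ = 327.5 kN, compressive.
σ_{aluminium} = P / A = 327500 / 1300 = 251.9 MPa.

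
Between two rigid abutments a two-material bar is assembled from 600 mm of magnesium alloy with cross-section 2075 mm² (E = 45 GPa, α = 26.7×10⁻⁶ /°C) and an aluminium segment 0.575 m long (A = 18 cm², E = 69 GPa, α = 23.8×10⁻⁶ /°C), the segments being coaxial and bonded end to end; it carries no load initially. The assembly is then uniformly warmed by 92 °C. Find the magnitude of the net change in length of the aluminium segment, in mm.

|ΔL| ≈ 0.115 mm

Free thermal expansion of the whole bar: Σ αᵢΔT Lᵢ = 26.7×10⁻⁶×92×600 + 23.8×10⁻⁶×92×575 = 2.733 mm.
The rigid supports impose zero overall length change; the single axial force P common to all segments must satisfy P Σ Lᵢ/(AᵢEᵢ) = δ_free.
The series flexibility is Σ Lᵢ/(AᵢEᵢ) = 600/(2075×45×10³) + 575/(1800×69×10³) = 1.106×10⁻⁵ mm/N.
Hence P = δ_free / Σ(L/AE) = 2.733/1.106×10⁻⁵ = 247.2 kN (compressive).
For the aluminium segment, free thermal change = 23.8×10⁻⁶×92×575 = 1.259 mm and elastic change from P = 247200×575/(1800×69×10³) = 1.144 mm; these oppose, so the net change is 0.115 mm (segment lengthens).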